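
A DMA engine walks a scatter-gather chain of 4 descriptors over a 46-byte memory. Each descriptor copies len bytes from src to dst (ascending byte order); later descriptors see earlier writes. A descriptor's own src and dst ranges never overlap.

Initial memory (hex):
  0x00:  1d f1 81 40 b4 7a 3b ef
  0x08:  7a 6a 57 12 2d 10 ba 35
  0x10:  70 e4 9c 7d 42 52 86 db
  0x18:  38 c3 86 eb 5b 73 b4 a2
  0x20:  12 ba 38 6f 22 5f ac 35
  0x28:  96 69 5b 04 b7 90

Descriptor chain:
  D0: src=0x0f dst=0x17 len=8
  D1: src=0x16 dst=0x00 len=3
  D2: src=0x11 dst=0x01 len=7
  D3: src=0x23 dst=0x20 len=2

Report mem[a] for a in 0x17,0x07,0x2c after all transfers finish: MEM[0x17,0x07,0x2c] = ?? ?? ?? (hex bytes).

D0: mem[0x17..0x1e] <- [35 70 e4 9c 7d 42 52 86]
D1: mem[0x00..0x02] <- [86 35 70]
D2: mem[0x01..0x07] <- [e4 9c 7d 42 52 86 35]
D3: mem[0x20..0x21] <- [6f 22]
query mem[0x17]=0x35, mem[0x07]=0x35, mem[0x2c]=0xb7

MEM[0x17,0x07,0x2c] = 35 35 b7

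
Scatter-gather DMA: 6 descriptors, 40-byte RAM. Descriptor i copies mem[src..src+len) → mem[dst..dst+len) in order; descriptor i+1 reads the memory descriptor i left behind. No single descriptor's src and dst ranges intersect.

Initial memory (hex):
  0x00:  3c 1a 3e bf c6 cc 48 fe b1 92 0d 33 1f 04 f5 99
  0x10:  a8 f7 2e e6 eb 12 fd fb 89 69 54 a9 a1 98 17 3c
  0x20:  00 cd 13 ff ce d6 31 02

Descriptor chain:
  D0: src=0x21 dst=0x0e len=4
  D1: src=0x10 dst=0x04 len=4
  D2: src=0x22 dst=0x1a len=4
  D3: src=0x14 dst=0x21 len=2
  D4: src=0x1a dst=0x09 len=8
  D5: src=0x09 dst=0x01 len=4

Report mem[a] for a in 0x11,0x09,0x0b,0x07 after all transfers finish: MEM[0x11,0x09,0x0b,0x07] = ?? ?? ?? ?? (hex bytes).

  after D0: wrote 4B at 0x0e = cd13ffce
  after D1: wrote 4B at 0x04 = ffce2ee6
  after D2: wrote 4B at 0x1a = 13ffced6
  after D3: wrote 2B at 0x21 = eb12
  after D4: wrote 8B at 0x09 = 13ffced6173c00eb
  after D5: wrote 4B at 0x01 = 13ffced6
query mem[0x11]=0xce, mem[0x09]=0x13, mem[0x0b]=0xce, mem[0x07]=0xe6

MEM[0x11,0x09,0x0b,0x07] = ce 13 ce e6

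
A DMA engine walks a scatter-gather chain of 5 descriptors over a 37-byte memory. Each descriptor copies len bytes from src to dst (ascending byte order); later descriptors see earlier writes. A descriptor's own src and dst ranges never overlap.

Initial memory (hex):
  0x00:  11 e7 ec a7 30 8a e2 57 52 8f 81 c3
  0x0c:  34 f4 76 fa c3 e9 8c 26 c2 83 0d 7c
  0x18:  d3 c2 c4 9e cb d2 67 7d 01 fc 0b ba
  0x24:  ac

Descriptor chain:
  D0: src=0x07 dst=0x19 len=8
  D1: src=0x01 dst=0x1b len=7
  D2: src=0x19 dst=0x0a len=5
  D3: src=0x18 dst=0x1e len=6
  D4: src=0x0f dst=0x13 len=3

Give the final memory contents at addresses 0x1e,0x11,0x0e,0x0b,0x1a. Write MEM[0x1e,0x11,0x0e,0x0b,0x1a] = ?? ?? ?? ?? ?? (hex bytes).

[0] 0x07->0x19 len=8 : 57 52 8f 81 c3 34 f4 76
[1] 0x01->0x1b len=7 : e7 ec a7 30 8a e2 57
[2] 0x19->0x0a len=5 : 57 52 e7 ec a7
[3] 0x18->0x1e len=6 : d3 57 52 e7 ec a7
[4] 0x0f->0x13 len=3 : fa c3 e9
query mem[0x1e]=0xd3, mem[0x11]=0xe9, mem[0x0e]=0xa7, mem[0x0b]=0x52, mem[0x1a]=0x52

MEM[0x1e,0x11,0x0e,0x0b,0x1a] = d3 e9 a7 52 52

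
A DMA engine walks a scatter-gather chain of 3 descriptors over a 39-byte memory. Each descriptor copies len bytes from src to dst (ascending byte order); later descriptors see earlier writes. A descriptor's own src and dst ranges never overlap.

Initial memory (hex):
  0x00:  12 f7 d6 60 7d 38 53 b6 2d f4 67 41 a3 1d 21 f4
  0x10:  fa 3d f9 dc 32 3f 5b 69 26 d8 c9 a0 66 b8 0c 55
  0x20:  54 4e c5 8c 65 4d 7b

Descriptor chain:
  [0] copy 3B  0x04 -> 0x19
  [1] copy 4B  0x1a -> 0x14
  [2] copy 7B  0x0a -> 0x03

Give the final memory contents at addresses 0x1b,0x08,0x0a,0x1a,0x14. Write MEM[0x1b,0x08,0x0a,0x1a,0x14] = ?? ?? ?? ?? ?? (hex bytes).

[0] 0x04->0x19 len=3 : 7d 38 53
[1] 0x1a->0x14 len=4 : 38 53 66 b8
[2] 0x0a->0x03 len=7 : 67 41 a3 1d 21 f4 fa
query mem[0x1b]=0x53, mem[0x08]=0xf4, mem[0x0a]=0x67, mem[0x1a]=0x38, mem[0x14]=0x38

MEM[0x1b,0x08,0x0a,0x1a,0x14] = 53 f4 67 38 38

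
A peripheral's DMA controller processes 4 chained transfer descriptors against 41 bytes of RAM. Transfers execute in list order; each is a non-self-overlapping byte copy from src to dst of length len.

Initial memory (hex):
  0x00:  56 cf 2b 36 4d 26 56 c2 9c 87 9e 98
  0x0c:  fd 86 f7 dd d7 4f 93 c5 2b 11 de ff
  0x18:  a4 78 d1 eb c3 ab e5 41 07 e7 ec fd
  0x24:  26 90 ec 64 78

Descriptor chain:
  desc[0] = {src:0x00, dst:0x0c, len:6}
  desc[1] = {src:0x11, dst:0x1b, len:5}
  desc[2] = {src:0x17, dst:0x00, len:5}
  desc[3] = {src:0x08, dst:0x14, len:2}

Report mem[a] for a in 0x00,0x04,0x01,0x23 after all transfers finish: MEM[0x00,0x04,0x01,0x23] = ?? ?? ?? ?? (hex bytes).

D0: mem[0x0c..0x11] <- [56 cf 2b 36 4d 26]
D1: mem[0x1b..0x1f] <- [26 93 c5 2b 11]
D2: mem[0x00..0x04] <- [ff a4 78 d1 26]
D3: mem[0x14..0x15] <- [9c 87]
query mem[0x00]=0xff, mem[0x04]=0x26, mem[0x01]=0xa4, mem[0x23]=0xfd

MEM[0x00,0x04,0x01,0x23] = ff 26 a4 fd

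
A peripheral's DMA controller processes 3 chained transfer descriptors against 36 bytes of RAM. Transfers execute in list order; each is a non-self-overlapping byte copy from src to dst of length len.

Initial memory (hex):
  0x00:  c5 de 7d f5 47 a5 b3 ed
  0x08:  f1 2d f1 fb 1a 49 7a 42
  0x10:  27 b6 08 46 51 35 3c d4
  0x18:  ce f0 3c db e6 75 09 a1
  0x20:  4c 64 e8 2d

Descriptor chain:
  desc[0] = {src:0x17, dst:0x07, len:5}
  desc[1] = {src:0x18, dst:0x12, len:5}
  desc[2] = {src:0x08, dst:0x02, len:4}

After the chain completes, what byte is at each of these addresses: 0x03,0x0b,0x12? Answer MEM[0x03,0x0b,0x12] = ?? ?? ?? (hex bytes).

MEM[0x03,0x0b,0x12] = f0 db ce

[0] 0x17->0x07 len=5 : d4 ce f0 3c db
[1] 0x18->0x12 len=5 : ce f0 3c db e6
[2] 0x08->0x02 len=4 : ce f0 3c db
query mem[0x03]=0xf0, mem[0x0b]=0xdb, mem[0x12]=0xce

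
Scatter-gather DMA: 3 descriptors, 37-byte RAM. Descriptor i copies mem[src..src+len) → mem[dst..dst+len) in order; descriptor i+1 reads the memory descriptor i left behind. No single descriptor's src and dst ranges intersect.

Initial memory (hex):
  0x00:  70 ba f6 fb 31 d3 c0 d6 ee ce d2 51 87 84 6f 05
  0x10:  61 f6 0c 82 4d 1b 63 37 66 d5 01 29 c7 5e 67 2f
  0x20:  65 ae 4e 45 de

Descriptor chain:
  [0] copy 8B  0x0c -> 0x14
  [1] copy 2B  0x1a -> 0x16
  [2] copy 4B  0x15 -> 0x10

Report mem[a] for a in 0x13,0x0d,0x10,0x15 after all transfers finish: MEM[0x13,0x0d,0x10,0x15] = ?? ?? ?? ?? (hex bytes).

MEM[0x13,0x0d,0x10,0x15] = 61 84 84 84

D0: mem[0x14..0x1b] <- [87 84 6f 05 61 f6 0c 82]
D1: mem[0x16..0x17] <- [0c 82]
D2: mem[0x10..0x13] <- [84 0c 82 61]
query mem[0x13]=0x61, mem[0x0d]=0x84, mem[0x10]=0x84, mem[0x15]=0x84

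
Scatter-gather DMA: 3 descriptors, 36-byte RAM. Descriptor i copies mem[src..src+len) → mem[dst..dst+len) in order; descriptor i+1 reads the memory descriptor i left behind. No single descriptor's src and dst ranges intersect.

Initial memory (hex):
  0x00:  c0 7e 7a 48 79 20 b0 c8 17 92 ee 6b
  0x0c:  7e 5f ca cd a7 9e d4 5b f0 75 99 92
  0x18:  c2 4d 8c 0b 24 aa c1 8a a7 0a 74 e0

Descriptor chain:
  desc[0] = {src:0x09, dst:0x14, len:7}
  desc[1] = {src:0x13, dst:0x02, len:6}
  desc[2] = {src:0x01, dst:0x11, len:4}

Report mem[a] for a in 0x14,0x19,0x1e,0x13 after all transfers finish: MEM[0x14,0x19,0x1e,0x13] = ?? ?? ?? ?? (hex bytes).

D0: mem[0x14..0x1a] <- [92 ee 6b 7e 5f ca cd]
D1: mem[0x02..0x07] <- [5b 92 ee 6b 7e 5f]
D2: mem[0x11..0x14] <- [7e 5b 92 ee]
query mem[0x14]=0xee, mem[0x19]=0xca, mem[0x1e]=0xc1, mem[0x13]=0x92

MEM[0x14,0x19,0x1e,0x13] = ee ca c1 92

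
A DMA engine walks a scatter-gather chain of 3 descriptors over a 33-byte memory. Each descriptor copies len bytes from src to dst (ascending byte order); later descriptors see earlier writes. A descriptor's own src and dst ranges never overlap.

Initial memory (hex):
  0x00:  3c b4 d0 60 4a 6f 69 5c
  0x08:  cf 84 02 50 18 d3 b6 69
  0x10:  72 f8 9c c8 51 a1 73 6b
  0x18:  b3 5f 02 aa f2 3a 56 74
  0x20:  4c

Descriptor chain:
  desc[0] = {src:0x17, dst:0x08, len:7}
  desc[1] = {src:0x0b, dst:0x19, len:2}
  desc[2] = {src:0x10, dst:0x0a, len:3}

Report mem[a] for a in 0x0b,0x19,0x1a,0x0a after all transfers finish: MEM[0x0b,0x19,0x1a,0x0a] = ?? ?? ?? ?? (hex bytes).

MEM[0x0b,0x19,0x1a,0x0a] = f8 02 aa 72

[0] 0x17->0x08 len=7 : 6b b3 5f 02 aa f2 3a
[1] 0x0b->0x19 len=2 : 02 aa
[2] 0x10->0x0a len=3 : 72 f8 9c
query mem[0x0b]=0xf8, mem[0x19]=0x02, mem[0x1a]=0xaa, mem[0x0a]=0x72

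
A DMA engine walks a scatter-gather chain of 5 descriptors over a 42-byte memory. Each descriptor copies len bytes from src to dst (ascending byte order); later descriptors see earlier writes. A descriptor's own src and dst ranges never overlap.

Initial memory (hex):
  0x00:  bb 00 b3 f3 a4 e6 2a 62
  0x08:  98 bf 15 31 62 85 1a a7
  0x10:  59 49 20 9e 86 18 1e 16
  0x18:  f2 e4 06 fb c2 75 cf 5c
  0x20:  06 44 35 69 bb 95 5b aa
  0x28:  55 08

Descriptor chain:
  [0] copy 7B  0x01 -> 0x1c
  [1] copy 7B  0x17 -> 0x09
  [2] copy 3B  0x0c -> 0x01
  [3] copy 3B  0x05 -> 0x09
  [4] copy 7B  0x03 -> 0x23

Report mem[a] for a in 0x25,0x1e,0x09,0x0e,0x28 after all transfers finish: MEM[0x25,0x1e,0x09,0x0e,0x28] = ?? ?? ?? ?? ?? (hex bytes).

MEM[0x25,0x1e,0x09,0x0e,0x28] = e6 f3 e6 00 98

#0 dst[0x1c+7] := {0x00,0xb3,0xf3,0xa4,0xe6,0x2a,0x62}
#1 dst[0x09+7] := {0x16,0xf2,0xe4,0x06,0xfb,0x00,0xb3}
#2 dst[0x01+3] := {0x06,0xfb,0x00}
#3 dst[0x09+3] := {0xe6,0x2a,0x62}
#4 dst[0x23+7] := {0x00,0xa4,0xe6,0x2a,0x62,0x98,0xe6}
query mem[0x25]=0xe6, mem[0x1e]=0xf3, mem[0x09]=0xe6, mem[0x0e]=0x00, mem[0x28]=0x98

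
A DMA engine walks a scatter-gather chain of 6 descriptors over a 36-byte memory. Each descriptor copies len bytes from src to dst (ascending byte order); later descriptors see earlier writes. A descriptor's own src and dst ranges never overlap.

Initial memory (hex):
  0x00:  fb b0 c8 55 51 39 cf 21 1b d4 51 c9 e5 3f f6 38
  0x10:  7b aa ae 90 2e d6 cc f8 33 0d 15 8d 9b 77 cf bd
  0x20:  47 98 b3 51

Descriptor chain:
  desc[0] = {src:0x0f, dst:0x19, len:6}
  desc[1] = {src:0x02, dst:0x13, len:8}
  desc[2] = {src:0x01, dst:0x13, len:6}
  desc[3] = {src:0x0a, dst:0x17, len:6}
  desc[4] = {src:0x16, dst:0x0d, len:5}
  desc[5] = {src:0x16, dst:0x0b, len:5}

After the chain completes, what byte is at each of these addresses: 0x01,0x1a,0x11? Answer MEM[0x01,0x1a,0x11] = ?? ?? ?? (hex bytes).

D0: mem[0x19..0x1e] <- [38 7b aa ae 90 2e]
D1: mem[0x13..0x1a] <- [c8 55 51 39 cf 21 1b d4]
D2: mem[0x13..0x18] <- [b0 c8 55 51 39 cf]
D3: mem[0x17..0x1c] <- [51 c9 e5 3f f6 38]
D4: mem[0x0d..0x11] <- [51 51 c9 e5 3f]
D5: mem[0x0b..0x0f] <- [51 51 c9 e5 3f]
query mem[0x01]=0xb0, mem[0x1a]=0x3f, mem[0x11]=0x3f

MEM[0x01,0x1a,0x11] = b0 3f 3f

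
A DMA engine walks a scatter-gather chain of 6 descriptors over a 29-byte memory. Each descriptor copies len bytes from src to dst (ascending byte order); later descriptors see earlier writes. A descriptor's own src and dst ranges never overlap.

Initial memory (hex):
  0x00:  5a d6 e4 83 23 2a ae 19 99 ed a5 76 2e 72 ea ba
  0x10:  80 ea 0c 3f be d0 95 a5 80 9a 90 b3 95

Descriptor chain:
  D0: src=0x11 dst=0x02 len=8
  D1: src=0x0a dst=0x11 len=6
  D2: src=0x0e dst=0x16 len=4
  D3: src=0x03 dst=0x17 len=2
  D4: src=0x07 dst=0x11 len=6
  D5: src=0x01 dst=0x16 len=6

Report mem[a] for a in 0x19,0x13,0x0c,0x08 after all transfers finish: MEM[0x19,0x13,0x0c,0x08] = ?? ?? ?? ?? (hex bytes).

MEM[0x19,0x13,0x0c,0x08] = 3f 80 2e a5

D0: mem[0x02..0x09] <- [ea 0c 3f be d0 95 a5 80]
D1: mem[0x11..0x16] <- [a5 76 2e 72 ea ba]
D2: mem[0x16..0x19] <- [ea ba 80 a5]
D3: mem[0x17..0x18] <- [0c 3f]
D4: mem[0x11..0x16] <- [95 a5 80 a5 76 2e]
D5: mem[0x16..0x1b] <- [d6 ea 0c 3f be d0]
query mem[0x19]=0x3f, mem[0x13]=0x80, mem[0x0c]=0x2e, mem[0x08]=0xa5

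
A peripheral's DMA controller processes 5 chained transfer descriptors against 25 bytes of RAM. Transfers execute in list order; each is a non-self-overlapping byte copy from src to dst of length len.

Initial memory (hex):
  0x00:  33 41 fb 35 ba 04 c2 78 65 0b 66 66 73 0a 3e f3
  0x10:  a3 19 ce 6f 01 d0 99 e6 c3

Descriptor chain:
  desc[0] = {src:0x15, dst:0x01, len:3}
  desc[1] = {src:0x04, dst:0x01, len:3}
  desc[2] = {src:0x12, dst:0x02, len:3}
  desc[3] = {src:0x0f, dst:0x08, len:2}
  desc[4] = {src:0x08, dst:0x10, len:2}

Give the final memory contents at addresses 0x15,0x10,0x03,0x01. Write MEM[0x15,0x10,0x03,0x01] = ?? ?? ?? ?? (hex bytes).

[0] 0x15->0x01 len=3 : d0 99 e6
[1] 0x04->0x01 len=3 : ba 04 c2
[2] 0x12->0x02 len=3 : ce 6f 01
[3] 0x0f->0x08 len=2 : f3 a3
[4] 0x08->0x10 len=2 : f3 a3
query mem[0x15]=0xd0, mem[0x10]=0xf3, mem[0x03]=0x6f, mem[0x01]=0xba

MEM[0x15,0x10,0x03,0x01] = d0 f3 6f ba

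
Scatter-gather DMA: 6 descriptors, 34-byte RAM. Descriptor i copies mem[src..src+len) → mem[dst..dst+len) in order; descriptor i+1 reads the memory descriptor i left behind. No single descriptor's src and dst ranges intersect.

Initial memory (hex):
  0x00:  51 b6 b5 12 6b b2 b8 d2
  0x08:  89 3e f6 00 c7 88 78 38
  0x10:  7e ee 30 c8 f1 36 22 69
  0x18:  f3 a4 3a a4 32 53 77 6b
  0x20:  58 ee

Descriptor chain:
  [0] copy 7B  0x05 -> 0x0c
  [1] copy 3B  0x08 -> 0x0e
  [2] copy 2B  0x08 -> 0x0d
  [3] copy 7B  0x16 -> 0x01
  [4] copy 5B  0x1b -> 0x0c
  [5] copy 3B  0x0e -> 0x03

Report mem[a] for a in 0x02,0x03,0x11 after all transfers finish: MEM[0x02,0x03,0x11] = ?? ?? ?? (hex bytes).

MEM[0x02,0x03,0x11] = 69 53 f6

D0: mem[0x0c..0x12] <- [b2 b8 d2 89 3e f6 00]
D1: mem[0x0e..0x10] <- [89 3e f6]
D2: mem[0x0d..0x0e] <- [89 3e]
D3: mem[0x01..0x07] <- [22 69 f3 a4 3a a4 32]
D4: mem[0x0c..0x10] <- [a4 32 53 77 6b]
D5: mem[0x03..0x05] <- [53 77 6b]
query mem[0x02]=0x69, mem[0x03]=0x53, mem[0x11]=0xf6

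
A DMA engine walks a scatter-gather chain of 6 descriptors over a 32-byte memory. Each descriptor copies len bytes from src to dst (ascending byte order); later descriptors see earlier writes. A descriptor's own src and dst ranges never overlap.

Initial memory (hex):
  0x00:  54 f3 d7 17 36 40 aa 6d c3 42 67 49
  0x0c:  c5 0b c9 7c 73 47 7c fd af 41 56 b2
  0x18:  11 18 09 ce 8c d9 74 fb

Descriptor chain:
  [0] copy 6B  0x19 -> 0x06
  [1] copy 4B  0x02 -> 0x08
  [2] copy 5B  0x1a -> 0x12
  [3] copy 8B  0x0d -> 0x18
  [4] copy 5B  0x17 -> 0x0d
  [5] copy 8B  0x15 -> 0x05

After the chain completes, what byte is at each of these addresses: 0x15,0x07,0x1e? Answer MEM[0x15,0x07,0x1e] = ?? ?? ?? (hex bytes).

MEM[0x15,0x07,0x1e] = d9 b2 ce

[0] 0x19->0x06 len=6 : 18 09 ce 8c d9 74
[1] 0x02->0x08 len=4 : d7 17 36 40
[2] 0x1a->0x12 len=5 : 09 ce 8c d9 74
[3] 0x0d->0x18 len=8 : 0b c9 7c 73 47 09 ce 8c
[4] 0x17->0x0d len=5 : b2 0b c9 7c 73
[5] 0x15->0x05 len=8 : d9 74 b2 0b c9 7c 73 47
query mem[0x15]=0xd9, mem[0x07]=0xb2, mem[0x1e]=0xce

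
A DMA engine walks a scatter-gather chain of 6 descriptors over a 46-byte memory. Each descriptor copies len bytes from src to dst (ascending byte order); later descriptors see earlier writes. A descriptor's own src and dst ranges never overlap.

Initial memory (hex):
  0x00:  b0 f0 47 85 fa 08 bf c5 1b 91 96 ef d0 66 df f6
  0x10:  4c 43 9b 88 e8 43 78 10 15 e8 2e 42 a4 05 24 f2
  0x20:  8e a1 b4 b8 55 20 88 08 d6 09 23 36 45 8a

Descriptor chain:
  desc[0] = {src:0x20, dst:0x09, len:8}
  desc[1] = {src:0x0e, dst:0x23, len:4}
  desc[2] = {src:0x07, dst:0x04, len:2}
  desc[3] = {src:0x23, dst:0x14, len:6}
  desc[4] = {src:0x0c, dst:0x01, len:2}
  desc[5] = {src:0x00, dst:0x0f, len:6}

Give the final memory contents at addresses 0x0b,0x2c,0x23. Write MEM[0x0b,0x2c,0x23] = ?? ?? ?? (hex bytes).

MEM[0x0b,0x2c,0x23] = b4 45 20

[0] 0x20->0x09 len=8 : 8e a1 b4 b8 55 20 88 08
[1] 0x0e->0x23 len=4 : 20 88 08 43
[2] 0x07->0x04 len=2 : c5 1b
[3] 0x23->0x14 len=6 : 20 88 08 43 08 d6
[4] 0x0c->0x01 len=2 : b8 55
[5] 0x00->0x0f len=6 : b0 b8 55 85 c5 1b
query mem[0x0b]=0xb4, mem[0x2c]=0x45, mem[0x23]=0x20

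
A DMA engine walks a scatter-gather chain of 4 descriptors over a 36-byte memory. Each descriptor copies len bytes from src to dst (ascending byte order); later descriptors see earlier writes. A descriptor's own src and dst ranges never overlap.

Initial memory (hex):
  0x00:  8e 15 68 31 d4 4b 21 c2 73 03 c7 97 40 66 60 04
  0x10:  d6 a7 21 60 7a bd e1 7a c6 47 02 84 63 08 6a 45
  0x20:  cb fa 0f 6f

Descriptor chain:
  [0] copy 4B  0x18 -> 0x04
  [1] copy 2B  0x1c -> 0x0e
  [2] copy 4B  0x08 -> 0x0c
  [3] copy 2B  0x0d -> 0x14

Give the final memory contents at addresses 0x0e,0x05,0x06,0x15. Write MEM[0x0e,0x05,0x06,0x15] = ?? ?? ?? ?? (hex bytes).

D0: mem[0x04..0x07] <- [c6 47 02 84]
D1: mem[0x0e..0x0f] <- [63 08]
D2: mem[0x0c..0x0f] <- [73 03 c7 97]
D3: mem[0x14..0x15] <- [03 c7]
query mem[0x0e]=0xc7, mem[0x05]=0x47, mem[0x06]=0x02, mem[0x15]=0xc7

MEM[0x0e,0x05,0x06,0x15] = c7 47 02 c7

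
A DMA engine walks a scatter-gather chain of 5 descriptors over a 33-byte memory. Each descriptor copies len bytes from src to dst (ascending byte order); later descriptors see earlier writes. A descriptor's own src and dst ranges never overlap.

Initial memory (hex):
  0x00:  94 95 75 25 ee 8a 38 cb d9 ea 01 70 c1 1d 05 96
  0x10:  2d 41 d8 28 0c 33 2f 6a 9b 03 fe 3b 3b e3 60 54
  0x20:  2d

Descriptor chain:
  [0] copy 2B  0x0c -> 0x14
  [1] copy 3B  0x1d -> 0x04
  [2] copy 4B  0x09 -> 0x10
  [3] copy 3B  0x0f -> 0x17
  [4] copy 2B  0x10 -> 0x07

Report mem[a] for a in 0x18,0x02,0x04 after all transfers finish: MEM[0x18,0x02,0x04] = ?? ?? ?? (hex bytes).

[0] 0x0c->0x14 len=2 : c1 1d
[1] 0x1d->0x04 len=3 : e3 60 54
[2] 0x09->0x10 len=4 : ea 01 70 c1
[3] 0x0f->0x17 len=3 : 96 ea 01
[4] 0x10->0x07 len=2 : ea 01
query mem[0x18]=0xea, mem[0x02]=0x75, mem[0x04]=0xe3

MEM[0x18,0x02,0x04] = ea 75 e3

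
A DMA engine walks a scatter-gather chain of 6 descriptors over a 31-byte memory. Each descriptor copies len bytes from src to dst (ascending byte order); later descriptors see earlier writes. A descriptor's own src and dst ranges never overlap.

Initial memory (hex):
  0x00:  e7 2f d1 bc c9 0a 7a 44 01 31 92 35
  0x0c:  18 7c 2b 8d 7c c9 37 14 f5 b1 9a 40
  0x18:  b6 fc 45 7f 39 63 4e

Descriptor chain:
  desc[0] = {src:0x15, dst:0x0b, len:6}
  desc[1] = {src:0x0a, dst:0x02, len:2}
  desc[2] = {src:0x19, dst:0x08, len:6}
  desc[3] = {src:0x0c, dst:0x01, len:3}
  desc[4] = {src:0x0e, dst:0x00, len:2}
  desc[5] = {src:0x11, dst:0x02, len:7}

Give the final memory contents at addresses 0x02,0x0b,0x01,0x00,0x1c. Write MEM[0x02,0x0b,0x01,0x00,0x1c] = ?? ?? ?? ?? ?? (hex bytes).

  after D0: wrote 6B at 0x0b = b19a40b6fc45
  after D1: wrote 2B at 0x02 = 92b1
  after D2: wrote 6B at 0x08 = fc457f39634e
  after D3: wrote 3B at 0x01 = 634eb6
  after D4: wrote 2B at 0x00 = b6fc
  after D5: wrote 7B at 0x02 = c93714f5b19a40
query mem[0x02]=0xc9, mem[0x0b]=0x39, mem[0x01]=0xfc, mem[0x00]=0xb6, mem[0x1c]=0x39

MEM[0x02,0x0b,0x01,0x00,0x1c] = c9 39 fc b6 39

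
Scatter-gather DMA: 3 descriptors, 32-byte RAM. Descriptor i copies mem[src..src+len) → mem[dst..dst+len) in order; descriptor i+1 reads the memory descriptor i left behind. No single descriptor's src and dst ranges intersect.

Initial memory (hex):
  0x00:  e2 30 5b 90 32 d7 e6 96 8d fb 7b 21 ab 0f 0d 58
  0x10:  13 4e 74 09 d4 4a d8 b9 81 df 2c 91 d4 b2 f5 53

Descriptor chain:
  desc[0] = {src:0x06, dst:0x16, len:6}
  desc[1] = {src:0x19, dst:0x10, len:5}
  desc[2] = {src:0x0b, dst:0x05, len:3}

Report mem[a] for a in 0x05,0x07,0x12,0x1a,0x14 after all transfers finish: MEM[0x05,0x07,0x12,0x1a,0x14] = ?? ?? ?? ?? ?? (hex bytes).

MEM[0x05,0x07,0x12,0x1a,0x14] = 21 0f 21 7b b2

#0 dst[0x16+6] := {0xe6,0x96,0x8d,0xfb,0x7b,0x21}
#1 dst[0x10+5] := {0xfb,0x7b,0x21,0xd4,0xb2}
#2 dst[0x05+3] := {0x21,0xab,0x0f}
query mem[0x05]=0x21, mem[0x07]=0x0f, mem[0x12]=0x21, mem[0x1a]=0x7b, mem[0x14]=0xb2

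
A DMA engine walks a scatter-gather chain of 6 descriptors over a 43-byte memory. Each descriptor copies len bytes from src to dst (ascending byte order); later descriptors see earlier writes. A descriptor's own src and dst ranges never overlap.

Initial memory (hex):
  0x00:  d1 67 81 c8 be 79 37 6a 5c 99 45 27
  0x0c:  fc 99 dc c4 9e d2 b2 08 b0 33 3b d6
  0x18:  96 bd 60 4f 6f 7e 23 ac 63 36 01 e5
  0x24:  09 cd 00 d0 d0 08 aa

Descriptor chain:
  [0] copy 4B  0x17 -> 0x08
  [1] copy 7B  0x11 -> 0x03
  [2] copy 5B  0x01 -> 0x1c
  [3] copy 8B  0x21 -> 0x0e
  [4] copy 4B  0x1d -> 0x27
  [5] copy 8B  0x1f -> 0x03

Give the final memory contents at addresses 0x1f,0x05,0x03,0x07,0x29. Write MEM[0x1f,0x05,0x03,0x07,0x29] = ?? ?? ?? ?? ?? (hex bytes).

  after D0: wrote 4B at 0x08 = d696bd60
  after D1: wrote 7B at 0x03 = d2b208b0333bd6
  after D2: wrote 5B at 0x1c = 6781d2b208
  after D3: wrote 8B at 0x0e = 3601e509cd00d0d0
  after D4: wrote 4B at 0x27 = 81d2b208
  after D5: wrote 8B at 0x03 = b2083601e509cd00
query mem[0x1f]=0xb2, mem[0x05]=0x36, mem[0x03]=0xb2, mem[0x07]=0xe5, mem[0x29]=0xb2

MEM[0x1f,0x05,0x03,0x07,0x29] = b2 36 b2 e5 b2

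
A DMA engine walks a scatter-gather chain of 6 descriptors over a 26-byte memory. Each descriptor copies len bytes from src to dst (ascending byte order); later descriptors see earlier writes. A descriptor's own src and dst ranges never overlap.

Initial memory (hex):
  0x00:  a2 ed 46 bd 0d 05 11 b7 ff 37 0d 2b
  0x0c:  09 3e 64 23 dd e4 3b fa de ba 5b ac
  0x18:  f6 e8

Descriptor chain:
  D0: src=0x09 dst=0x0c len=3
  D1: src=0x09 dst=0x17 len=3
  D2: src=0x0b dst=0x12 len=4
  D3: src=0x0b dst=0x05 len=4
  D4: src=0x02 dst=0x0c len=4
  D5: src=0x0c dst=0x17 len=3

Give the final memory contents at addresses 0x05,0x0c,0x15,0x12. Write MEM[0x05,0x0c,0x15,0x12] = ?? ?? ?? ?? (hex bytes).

MEM[0x05,0x0c,0x15,0x12] = 2b 46 2b 2b

#0 dst[0x0c+3] := {0x37,0x0d,0x2b}
#1 dst[0x17+3] := {0x37,0x0d,0x2b}
#2 dst[0x12+4] := {0x2b,0x37,0x0d,0x2b}
#3 dst[0x05+4] := {0x2b,0x37,0x0d,0x2b}
#4 dst[0x0c+4] := {0x46,0xbd,0x0d,0x2b}
#5 dst[0x17+3] := {0x46,0xbd,0x0d}
query mem[0x05]=0x2b, mem[0x0c]=0x46, mem[0x15]=0x2b, mem[0x12]=0x2b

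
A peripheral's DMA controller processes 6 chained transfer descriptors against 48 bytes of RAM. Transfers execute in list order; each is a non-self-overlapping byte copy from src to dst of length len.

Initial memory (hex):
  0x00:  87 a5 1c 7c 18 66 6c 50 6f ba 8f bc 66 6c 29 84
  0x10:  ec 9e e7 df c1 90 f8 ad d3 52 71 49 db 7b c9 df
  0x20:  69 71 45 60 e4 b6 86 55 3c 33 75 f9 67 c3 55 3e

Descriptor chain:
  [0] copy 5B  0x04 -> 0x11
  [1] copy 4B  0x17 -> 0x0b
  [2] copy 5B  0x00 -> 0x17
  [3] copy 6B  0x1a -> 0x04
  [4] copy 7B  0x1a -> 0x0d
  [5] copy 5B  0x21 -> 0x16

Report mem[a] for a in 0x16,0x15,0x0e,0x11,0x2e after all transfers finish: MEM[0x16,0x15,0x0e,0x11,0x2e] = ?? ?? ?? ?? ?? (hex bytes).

[0] 0x04->0x11 len=5 : 18 66 6c 50 6f
[1] 0x17->0x0b len=4 : ad d3 52 71
[2] 0x00->0x17 len=5 : 87 a5 1c 7c 18
[3] 0x1a->0x04 len=6 : 7c 18 db 7b c9 df
[4] 0x1a->0x0d len=7 : 7c 18 db 7b c9 df 69
[5] 0x21->0x16 len=5 : 71 45 60 e4 b6
query mem[0x16]=0x71, mem[0x15]=0x6f, mem[0x0e]=0x18, mem[0x11]=0xc9, mem[0x2e]=0x55

MEM[0x16,0x15,0x0e,0x11,0x2e] = 71 6f 18 c9 55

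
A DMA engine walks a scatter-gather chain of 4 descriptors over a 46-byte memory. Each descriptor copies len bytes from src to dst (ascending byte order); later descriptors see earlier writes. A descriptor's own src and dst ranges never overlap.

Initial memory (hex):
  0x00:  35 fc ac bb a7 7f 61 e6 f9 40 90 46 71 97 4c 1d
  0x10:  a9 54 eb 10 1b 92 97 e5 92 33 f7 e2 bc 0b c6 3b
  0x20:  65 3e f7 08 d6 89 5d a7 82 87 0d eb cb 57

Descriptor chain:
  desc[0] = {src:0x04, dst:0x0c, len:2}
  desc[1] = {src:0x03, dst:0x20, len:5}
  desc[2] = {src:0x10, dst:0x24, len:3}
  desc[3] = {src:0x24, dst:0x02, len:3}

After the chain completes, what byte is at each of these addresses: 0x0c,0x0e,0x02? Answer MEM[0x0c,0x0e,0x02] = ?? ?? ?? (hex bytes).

D0: mem[0x0c..0x0d] <- [a7 7f]
D1: mem[0x20..0x24] <- [bb a7 7f 61 e6]
D2: mem[0x24..0x26] <- [a9 54 eb]
D3: mem[0x02..0x04] <- [a9 54 eb]
query mem[0x0c]=0xa7, mem[0x0e]=0x4c, mem[0x02]=0xa9

MEM[0x0c,0x0e,0x02] = a7 4c a9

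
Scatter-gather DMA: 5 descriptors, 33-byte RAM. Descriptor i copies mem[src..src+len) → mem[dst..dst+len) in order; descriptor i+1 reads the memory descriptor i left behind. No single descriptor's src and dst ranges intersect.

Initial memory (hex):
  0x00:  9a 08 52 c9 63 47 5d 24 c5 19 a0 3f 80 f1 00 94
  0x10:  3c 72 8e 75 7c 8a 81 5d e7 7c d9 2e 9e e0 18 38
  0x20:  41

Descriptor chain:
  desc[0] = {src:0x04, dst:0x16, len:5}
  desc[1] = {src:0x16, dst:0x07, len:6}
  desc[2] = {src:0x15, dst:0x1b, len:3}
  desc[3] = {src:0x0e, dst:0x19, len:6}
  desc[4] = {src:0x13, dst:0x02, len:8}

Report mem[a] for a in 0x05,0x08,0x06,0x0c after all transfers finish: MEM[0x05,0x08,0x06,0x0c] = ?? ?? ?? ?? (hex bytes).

[0] 0x04->0x16 len=5 : 63 47 5d 24 c5
[1] 0x16->0x07 len=6 : 63 47 5d 24 c5 2e
[2] 0x15->0x1b len=3 : 8a 63 47
[3] 0x0e->0x19 len=6 : 00 94 3c 72 8e 75
[4] 0x13->0x02 len=8 : 75 7c 8a 63 47 5d 00 94
query mem[0x05]=0x63, mem[0x08]=0x00, mem[0x06]=0x47, mem[0x0c]=0x2e

MEM[0x05,0x08,0x06,0x0c] = 63 00 47 2e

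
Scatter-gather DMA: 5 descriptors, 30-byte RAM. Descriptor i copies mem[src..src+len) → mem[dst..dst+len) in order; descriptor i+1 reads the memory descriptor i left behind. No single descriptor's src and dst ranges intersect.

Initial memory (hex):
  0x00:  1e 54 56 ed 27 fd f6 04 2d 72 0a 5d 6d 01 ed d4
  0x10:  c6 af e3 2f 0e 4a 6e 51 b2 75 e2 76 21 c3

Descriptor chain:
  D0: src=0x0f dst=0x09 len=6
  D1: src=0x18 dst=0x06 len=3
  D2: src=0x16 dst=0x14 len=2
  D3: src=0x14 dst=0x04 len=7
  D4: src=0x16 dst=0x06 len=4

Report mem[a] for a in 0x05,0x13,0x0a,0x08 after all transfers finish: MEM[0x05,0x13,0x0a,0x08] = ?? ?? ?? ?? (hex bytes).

  after D0: wrote 6B at 0x09 = d4c6afe32f0e
  after D1: wrote 3B at 0x06 = b275e2
  after D2: wrote 2B at 0x14 = 6e51
  after D3: wrote 7B at 0x04 = 6e516e51b275e2
  after D4: wrote 4B at 0x06 = 6e51b275
query mem[0x05]=0x51, mem[0x13]=0x2f, mem[0x0a]=0xe2, mem[0x08]=0xb2

MEM[0x05,0x13,0x0a,0x08] = 51 2f e2 b2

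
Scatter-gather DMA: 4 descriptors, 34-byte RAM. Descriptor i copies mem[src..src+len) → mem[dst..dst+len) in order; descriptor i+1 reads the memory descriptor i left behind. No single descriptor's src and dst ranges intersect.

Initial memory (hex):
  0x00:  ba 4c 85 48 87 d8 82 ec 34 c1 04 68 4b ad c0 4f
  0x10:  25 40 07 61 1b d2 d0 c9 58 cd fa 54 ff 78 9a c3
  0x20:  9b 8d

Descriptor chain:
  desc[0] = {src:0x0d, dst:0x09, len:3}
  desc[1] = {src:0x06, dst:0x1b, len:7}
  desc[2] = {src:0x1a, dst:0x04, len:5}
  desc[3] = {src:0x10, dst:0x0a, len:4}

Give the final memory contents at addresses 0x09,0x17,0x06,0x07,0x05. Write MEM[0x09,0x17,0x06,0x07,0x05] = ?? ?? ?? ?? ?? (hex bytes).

D0: mem[0x09..0x0b] <- [ad c0 4f]
D1: mem[0x1b..0x21] <- [82 ec 34 ad c0 4f 4b]
D2: mem[0x04..0x08] <- [fa 82 ec 34 ad]
D3: mem[0x0a..0x0d] <- [25 40 07 61]
query mem[0x09]=0xad, mem[0x17]=0xc9, mem[0x06]=0xec, mem[0x07]=0x34, mem[0x05]=0x82

MEM[0x09,0x17,0x06,0x07,0x05] = ad c9 ec 34 82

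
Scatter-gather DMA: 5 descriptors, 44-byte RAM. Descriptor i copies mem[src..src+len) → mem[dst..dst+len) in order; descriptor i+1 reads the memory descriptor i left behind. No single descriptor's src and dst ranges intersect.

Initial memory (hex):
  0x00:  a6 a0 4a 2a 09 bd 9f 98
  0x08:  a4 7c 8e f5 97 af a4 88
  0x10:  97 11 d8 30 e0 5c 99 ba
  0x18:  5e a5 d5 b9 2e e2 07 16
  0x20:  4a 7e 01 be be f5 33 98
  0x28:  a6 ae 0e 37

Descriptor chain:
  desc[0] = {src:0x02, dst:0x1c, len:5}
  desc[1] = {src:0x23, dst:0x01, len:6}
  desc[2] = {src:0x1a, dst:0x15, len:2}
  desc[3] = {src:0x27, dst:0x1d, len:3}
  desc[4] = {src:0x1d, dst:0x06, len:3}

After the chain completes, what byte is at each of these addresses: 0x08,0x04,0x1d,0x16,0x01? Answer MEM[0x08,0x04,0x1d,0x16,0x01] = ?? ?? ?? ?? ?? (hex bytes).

MEM[0x08,0x04,0x1d,0x16,0x01] = ae 33 98 b9 be

#0 dst[0x1c+5] := {0x4a,0x2a,0x09,0xbd,0x9f}
#1 dst[0x01+6] := {0xbe,0xbe,0xf5,0x33,0x98,0xa6}
#2 dst[0x15+2] := {0xd5,0xb9}
#3 dst[0x1d+3] := {0x98,0xa6,0xae}
#4 dst[0x06+3] := {0x98,0xa6,0xae}
query mem[0x08]=0xae, mem[0x04]=0x33, mem[0x1d]=0x98, mem[0x16]=0xb9, mem[0x01]=0xbe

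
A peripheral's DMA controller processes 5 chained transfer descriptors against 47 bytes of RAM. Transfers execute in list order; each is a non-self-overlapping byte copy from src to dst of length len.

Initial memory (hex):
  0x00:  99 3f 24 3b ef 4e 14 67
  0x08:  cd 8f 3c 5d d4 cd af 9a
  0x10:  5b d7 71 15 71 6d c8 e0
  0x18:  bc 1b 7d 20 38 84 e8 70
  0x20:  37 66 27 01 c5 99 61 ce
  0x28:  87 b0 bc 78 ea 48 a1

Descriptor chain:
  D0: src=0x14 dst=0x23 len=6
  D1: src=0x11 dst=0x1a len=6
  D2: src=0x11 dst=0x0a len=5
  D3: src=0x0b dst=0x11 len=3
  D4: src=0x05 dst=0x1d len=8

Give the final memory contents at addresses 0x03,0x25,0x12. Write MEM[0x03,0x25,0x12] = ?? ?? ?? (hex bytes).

  after D0: wrote 6B at 0x23 = 716dc8e0bc1b
  after D1: wrote 6B at 0x1a = d77115716dc8
  after D2: wrote 5B at 0x0a = d77115716d
  after D3: wrote 3B at 0x11 = 711571
  after D4: wrote 8B at 0x1d = 4e1467cd8fd77115
query mem[0x03]=0x3b, mem[0x25]=0xc8, mem[0x12]=0x15

MEM[0x03,0x25,0x12] = 3b c8 15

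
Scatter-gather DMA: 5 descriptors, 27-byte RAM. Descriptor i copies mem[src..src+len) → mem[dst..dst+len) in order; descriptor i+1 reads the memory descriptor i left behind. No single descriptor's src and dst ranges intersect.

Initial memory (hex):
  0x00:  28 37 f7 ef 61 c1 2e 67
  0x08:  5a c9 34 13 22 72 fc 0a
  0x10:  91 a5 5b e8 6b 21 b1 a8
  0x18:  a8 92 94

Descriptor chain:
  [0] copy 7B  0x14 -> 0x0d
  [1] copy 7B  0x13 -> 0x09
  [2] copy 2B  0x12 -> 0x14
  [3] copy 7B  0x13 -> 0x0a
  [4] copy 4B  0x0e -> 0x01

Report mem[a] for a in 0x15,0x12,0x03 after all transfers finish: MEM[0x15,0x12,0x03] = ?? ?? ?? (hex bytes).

MEM[0x15,0x12,0x03] = 94 92 92

D0: mem[0x0d..0x13] <- [6b 21 b1 a8 a8 92 94]
D1: mem[0x09..0x0f] <- [94 6b 21 b1 a8 a8 92]
D2: mem[0x14..0x15] <- [92 94]
D3: mem[0x0a..0x10] <- [94 92 94 b1 a8 a8 92]
D4: mem[0x01..0x04] <- [a8 a8 92 a8]
query mem[0x15]=0x94, mem[0x12]=0x92, mem[0x03]=0x92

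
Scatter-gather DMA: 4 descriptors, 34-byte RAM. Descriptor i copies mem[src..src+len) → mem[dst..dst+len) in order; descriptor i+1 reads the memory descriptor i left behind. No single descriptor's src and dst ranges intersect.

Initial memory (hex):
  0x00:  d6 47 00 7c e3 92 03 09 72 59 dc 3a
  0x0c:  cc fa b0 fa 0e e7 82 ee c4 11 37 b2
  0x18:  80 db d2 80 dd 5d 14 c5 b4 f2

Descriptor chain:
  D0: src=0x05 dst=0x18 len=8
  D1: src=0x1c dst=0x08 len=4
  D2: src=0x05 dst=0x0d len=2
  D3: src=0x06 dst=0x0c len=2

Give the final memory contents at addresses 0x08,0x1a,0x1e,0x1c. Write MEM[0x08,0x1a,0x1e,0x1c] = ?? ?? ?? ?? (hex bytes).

#0 dst[0x18+8] := {0x92,0x03,0x09,0x72,0x59,0xdc,0x3a,0xcc}
#1 dst[0x08+4] := {0x59,0xdc,0x3a,0xcc}
#2 dst[0x0d+2] := {0x92,0x03}
#3 dst[0x0c+2] := {0x03,0x09}
query mem[0x08]=0x59, mem[0x1a]=0x09, mem[0x1e]=0x3a, mem[0x1c]=0x59

MEM[0x08,0x1a,0x1e,0x1c] = 59 09 3a 59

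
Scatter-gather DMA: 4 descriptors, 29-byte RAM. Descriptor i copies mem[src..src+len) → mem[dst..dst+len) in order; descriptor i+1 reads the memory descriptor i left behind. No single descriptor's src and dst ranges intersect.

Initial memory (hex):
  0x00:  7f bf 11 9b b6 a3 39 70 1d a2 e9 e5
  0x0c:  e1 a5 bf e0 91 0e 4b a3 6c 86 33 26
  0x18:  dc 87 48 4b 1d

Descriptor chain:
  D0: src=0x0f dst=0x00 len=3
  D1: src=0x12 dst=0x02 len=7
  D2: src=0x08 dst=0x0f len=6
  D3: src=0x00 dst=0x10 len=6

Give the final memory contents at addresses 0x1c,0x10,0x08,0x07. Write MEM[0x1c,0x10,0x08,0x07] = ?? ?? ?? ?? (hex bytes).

MEM[0x1c,0x10,0x08,0x07] = 1d e0 dc 26

  after D0: wrote 3B at 0x00 = e0910e
  after D1: wrote 7B at 0x02 = 4ba36c863326dc
  after D2: wrote 6B at 0x0f = dca2e9e5e1a5
  after D3: wrote 6B at 0x10 = e0914ba36c86
query mem[0x1c]=0x1d, mem[0x10]=0xe0, mem[0x08]=0xdc, mem[0x07]=0x26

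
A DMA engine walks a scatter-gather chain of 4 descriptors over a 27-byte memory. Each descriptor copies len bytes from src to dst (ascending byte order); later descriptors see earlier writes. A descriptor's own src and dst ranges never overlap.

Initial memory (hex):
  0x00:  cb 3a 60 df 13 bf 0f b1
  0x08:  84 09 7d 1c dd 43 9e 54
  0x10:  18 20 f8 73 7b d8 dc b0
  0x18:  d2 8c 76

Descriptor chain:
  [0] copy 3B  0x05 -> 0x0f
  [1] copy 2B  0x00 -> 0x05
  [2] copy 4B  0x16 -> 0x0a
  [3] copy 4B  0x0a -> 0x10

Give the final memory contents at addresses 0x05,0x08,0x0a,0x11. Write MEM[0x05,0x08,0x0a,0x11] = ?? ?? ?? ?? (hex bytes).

  after D0: wrote 3B at 0x0f = bf0fb1
  after D1: wrote 2B at 0x05 = cb3a
  after D2: wrote 4B at 0x0a = dcb0d28c
  after D3: wrote 4B at 0x10 = dcb0d28c
query mem[0x05]=0xcb, mem[0x08]=0x84, mem[0x0a]=0xdc, mem[0x11]=0xb0

MEM[0x05,0x08,0x0a,0x11] = cb 84 dc b0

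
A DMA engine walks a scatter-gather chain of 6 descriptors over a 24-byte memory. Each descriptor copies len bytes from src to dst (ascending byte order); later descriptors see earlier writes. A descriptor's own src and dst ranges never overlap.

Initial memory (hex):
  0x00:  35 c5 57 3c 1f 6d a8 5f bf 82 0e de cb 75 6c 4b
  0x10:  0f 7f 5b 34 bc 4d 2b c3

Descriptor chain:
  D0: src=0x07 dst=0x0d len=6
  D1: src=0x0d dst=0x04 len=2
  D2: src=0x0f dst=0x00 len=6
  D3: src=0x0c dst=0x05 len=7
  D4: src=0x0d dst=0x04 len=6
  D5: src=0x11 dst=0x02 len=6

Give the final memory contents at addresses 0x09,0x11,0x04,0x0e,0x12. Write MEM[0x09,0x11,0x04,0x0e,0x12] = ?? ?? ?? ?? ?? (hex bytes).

MEM[0x09,0x11,0x04,0x0e,0x12] = cb de 34 bf cb

  after D0: wrote 6B at 0x0d = 5fbf820edecb
  after D1: wrote 2B at 0x04 = 5fbf
  after D2: wrote 6B at 0x00 = 820edecb34bc
  after D3: wrote 7B at 0x05 = cb5fbf820edecb
  after D4: wrote 6B at 0x04 = 5fbf820edecb
  after D5: wrote 6B at 0x02 = decb34bc4d2b
query mem[0x09]=0xcb, mem[0x11]=0xde, mem[0x04]=0x34, mem[0x0e]=0xbf, mem[0x12]=0xcb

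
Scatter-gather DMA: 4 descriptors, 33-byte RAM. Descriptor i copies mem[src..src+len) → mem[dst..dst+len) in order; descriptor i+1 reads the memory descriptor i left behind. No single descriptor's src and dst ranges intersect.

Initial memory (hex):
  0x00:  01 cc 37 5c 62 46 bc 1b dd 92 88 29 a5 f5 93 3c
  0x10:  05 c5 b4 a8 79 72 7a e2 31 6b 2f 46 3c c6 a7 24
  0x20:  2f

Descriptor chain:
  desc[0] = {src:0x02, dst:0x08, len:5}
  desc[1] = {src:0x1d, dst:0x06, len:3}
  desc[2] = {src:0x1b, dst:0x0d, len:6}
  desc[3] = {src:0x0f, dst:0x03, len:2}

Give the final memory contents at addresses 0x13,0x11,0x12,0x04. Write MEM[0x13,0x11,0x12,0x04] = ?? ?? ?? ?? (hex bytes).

MEM[0x13,0x11,0x12,0x04] = a8 24 2f a7

[0] 0x02->0x08 len=5 : 37 5c 62 46 bc
[1] 0x1d->0x06 len=3 : c6 a7 24
[2] 0x1b->0x0d len=6 : 46 3c c6 a7 24 2f
[3] 0x0f->0x03 len=2 : c6 a7
query mem[0x13]=0xa8, mem[0x11]=0x24, mem[0x12]=0x2f, mem[0x04]=0xa7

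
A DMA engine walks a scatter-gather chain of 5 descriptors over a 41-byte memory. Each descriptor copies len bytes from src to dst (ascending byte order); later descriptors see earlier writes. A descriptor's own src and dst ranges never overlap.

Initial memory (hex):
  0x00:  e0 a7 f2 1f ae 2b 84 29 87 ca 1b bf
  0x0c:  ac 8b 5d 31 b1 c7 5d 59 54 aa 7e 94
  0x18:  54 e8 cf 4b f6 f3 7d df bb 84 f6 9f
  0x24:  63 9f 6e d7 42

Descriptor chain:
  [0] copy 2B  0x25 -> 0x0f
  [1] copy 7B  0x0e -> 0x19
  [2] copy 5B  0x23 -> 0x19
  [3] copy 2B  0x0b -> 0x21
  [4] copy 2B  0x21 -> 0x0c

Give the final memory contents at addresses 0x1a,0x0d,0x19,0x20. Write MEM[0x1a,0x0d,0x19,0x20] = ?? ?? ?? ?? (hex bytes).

  after D0: wrote 2B at 0x0f = 9f6e
  after D1: wrote 7B at 0x19 = 5d9f6ec75d5954
  after D2: wrote 5B at 0x19 = 9f639f6ed7
  after D3: wrote 2B at 0x21 = bfac
  after D4: wrote 2B at 0x0c = bfac
query mem[0x1a]=0x63, mem[0x0d]=0xac, mem[0x19]=0x9f, mem[0x20]=0xbb

MEM[0x1a,0x0d,0x19,0x20] = 63 ac 9f bb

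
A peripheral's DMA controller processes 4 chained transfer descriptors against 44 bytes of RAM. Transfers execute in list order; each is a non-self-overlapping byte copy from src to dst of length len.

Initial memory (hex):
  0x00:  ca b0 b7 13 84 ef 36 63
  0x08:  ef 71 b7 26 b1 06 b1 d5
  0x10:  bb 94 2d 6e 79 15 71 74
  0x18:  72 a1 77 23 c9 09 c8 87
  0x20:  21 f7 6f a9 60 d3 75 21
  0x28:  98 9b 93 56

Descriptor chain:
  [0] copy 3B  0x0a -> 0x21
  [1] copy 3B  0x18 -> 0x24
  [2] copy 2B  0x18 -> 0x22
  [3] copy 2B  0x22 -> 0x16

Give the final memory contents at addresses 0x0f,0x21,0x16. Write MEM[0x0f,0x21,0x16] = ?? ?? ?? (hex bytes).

  after D0: wrote 3B at 0x21 = b726b1
  after D1: wrote 3B at 0x24 = 72a177
  after D2: wrote 2B at 0x22 = 72a1
  after D3: wrote 2B at 0x16 = 72a1
query mem[0x0f]=0xd5, mem[0x21]=0xb7, mem[0x16]=0x72

MEM[0x0f,0x21,0x16] = d5 b7 72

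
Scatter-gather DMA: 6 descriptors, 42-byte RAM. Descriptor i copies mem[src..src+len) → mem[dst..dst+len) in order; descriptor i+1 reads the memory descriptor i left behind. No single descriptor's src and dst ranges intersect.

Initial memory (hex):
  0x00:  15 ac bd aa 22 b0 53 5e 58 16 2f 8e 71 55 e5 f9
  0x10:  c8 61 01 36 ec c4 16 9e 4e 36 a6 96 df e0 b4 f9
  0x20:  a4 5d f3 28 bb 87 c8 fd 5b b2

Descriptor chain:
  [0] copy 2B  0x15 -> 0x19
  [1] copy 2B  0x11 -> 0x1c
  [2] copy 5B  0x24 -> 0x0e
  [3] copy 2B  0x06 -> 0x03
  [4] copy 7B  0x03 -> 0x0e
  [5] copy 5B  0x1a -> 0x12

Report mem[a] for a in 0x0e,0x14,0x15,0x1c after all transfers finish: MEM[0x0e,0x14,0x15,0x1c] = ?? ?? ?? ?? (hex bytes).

D0: mem[0x19..0x1a] <- [c4 16]
D1: mem[0x1c..0x1d] <- [61 01]
D2: mem[0x0e..0x12] <- [bb 87 c8 fd 5b]
D3: mem[0x03..0x04] <- [53 5e]
D4: mem[0x0e..0x14] <- [53 5e b0 53 5e 58 16]
D5: mem[0x12..0x16] <- [16 96 61 01 b4]
query mem[0x0e]=0x53, mem[0x14]=0x61, mem[0x15]=0x01, mem[0x1c]=0x61

MEM[0x0e,0x14,0x15,0x1c] = 53 61 01 61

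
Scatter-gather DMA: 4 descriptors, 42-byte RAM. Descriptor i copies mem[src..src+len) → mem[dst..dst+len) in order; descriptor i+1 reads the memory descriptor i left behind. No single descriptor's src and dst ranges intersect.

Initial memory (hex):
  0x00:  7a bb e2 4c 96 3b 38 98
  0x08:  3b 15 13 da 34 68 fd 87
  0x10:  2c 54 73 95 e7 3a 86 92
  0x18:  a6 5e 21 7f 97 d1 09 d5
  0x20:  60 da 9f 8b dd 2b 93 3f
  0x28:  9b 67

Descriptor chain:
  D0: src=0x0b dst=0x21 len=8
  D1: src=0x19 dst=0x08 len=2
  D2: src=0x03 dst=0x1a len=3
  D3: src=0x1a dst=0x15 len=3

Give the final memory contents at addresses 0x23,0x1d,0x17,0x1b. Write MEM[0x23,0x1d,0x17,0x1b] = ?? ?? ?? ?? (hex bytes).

MEM[0x23,0x1d,0x17,0x1b] = 68 d1 3b 96

  after D0: wrote 8B at 0x21 = da3468fd872c5473
  after D1: wrote 2B at 0x08 = 5e21
  after D2: wrote 3B at 0x1a = 4c963b
  after D3: wrote 3B at 0x15 = 4c963b
query mem[0x23]=0x68, mem[0x1d]=0xd1, mem[0x17]=0x3b, mem[0x1b]=0x96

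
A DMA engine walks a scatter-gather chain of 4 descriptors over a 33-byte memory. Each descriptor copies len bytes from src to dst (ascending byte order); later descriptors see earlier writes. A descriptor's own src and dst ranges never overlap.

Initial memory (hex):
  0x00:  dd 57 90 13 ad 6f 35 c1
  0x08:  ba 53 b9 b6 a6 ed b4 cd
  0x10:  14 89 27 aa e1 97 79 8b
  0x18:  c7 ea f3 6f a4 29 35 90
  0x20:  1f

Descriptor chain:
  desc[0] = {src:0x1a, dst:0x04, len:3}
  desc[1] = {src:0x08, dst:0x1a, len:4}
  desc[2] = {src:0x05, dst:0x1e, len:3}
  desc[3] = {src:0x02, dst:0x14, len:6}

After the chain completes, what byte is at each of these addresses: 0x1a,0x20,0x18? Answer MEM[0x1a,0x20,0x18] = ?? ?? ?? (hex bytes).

MEM[0x1a,0x20,0x18] = ba c1 a4

D0: mem[0x04..0x06] <- [f3 6f a4]
D1: mem[0x1a..0x1d] <- [ba 53 b9 b6]
D2: mem[0x1e..0x20] <- [6f a4 c1]
D3: mem[0x14..0x19] <- [90 13 f3 6f a4 c1]
query mem[0x1a]=0xba, mem[0x20]=0xc1, mem[0x18]=0xa4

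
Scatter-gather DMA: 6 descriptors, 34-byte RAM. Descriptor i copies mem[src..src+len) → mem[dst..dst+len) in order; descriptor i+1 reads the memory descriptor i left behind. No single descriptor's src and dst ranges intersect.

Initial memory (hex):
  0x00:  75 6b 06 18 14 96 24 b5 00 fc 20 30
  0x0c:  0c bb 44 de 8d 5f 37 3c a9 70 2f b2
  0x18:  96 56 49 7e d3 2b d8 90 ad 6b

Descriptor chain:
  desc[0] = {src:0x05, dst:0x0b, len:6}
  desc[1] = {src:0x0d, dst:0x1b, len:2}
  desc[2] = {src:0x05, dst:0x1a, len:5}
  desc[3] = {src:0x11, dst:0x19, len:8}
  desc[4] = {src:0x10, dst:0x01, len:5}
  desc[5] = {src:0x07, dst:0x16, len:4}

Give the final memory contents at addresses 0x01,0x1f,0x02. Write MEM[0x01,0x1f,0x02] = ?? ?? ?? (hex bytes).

MEM[0x01,0x1f,0x02] = 20 b2 5f

  after D0: wrote 6B at 0x0b = 9624b500fc20
  after D1: wrote 2B at 0x1b = b500
  after D2: wrote 5B at 0x1a = 9624b500fc
  after D3: wrote 8B at 0x19 = 5f373ca9702fb296
  after D4: wrote 5B at 0x01 = 205f373ca9
  after D5: wrote 4B at 0x16 = b500fc20
query mem[0x01]=0x20, mem[0x1f]=0xb2, mem[0x02]=0x5f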